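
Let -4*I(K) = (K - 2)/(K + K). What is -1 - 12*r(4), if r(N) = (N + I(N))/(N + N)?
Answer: -221/32 ≈ -6.9063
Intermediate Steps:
I(K) = -(-2 + K)/(8*K) (I(K) = -(K - 2)/(4*(K + K)) = -(-2 + K)/(4*(2*K)) = -(-2 + K)*1/(2*K)/4 = -(-2 + K)/(8*K))
r(N) = (N + (2 - N)/(8*N))/(2*N) (r(N) = (N + (2 - N)/(8*N))/(N + N) = (N + (2 - N)/(8*N))/((2*N)) = (N + (2 - N)/(8*N))*(1/(2*N)) = (N + (2 - N)/(8*N))/(2*N))
-1 - 12*r(4) = -1 - 3*(2 - 1*4 + 8*4²)/(4*4²) = -1 - 3*(2 - 4 + 8*16)/(4*16) = -1 - 3*(2 - 4 + 128)/(4*16) = -1 - 3*126/(4*16) = -1 - 12*63/128 = -1 - 189/32 = -221/32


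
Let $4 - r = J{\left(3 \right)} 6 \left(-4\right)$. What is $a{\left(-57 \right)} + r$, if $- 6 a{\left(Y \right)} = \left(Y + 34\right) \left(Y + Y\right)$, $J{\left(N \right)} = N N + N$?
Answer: $-145$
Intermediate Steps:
$J{\left(N \right)} = N + N^{2}$ ($J{\left(N \right)} = N^{2} + N = N + N^{2}$)
$a{\left(Y \right)} = - \frac{Y \left(34 + Y\right)}{3}$ ($a{\left(Y \right)} = - \frac{\left(Y + 34\right) \left(Y + Y\right)}{6} = - \frac{\left(34 + Y\right) 2 Y}{6} = - \frac{2 Y \left(34 + Y\right)}{6} = - \frac{Y \left(34 + Y\right)}{3}$)
$r = 292$ ($r = 4 - 3 \left(1 + 3\right) 6 \left(-4\right) = 4 - 3 \cdot 4 \left(-24\right) = 4 - 12 \left(-24\right) = 4 - -288 = 4 + 288 = 292$)
$a{\left(-57 \right)} + r = \left(- \frac{1}{3}\right) \left(-57\right) \left(34 - 57\right) + 292 = \left(- \frac{1}{3}\right) \left(-57\right) \left(-23\right) + 292 = -437 + 292 = -145$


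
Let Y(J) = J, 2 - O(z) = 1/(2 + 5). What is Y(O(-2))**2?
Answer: 169/49 ≈ 3.4490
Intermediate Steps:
O(z) = 13/7 (O(z) = 2 - 1/(2 + 5) = 2 - 1/7 = 13/7)
Y(O(-2))**2 = (13/7)**2 = 169/49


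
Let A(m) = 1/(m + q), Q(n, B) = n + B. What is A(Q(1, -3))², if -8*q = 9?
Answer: 64/625 ≈ 0.10240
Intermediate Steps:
q = -9/8 (q = -⅛*9 = -9/8 ≈ -1.1250)
Q(n, B) = B + n
A(m) = 1/(-9/8 + m) (A(m) = 1/(m - 9/8) = 1/(-9/8 + m))
A(Q(1, -3))² = (8/(-9 + 8*(-3 + 1)))² = (8/(-9 + 8*(-2)))² = (8/(-9 - 16))² = (8/(-25))² = (8*(-1/25))² = (-8/25)² = 64/625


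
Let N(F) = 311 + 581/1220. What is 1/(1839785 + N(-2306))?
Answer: 1220/2244917701 ≈ 5.4345e-7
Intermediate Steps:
N(F) = 380001/1220 (N(F) = 311 + 581*(1/1220) = 311 + 581/1220 = 380001/1220)
1/(1839785 + N(-2306)) = 1/(1839785 + 380001/1220) = 1/(2244917701/1220) = 1220/2244917701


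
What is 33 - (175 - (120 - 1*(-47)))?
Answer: 25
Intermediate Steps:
33 - (175 - (120 - 1*(-47))) = 33 - (175 - (120 + 47)) = 33 - (175 - 1*167) = 33 - (175 - 167) = 33 - 1*8 = 33 - 8 = 25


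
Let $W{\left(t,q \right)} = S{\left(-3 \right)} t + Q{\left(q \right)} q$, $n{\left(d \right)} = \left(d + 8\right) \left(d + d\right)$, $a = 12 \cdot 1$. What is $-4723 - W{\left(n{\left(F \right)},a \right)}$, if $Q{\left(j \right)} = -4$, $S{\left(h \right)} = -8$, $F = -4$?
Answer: $-4931$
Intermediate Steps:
$a = 12$
$n{\left(d \right)} = 2 d \left(8 + d\right)$ ($n{\left(d \right)} = \left(8 + d\right) 2 d = 2 d \left(8 + d\right)$)
$W{\left(t,q \right)} = - 8 t - 4 q$
$-4723 - W{\left(n{\left(F \right)},a \right)} = -4723 - \left(- 8 \cdot 2 \left(-4\right) \left(8 - 4\right) - 48\right) = -4723 - \left(- 8 \cdot 2 \left(-4\right) 4 - 48\right) = -4723 - \left(\left(-8\right) \left(-32\right) - 48\right) = -4723 - \left(256 - 48\right) = -4723 - 208 = -4931$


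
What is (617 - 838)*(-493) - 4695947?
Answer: -4586994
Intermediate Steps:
(617 - 838)*(-493) - 4695947 = -221*(-493) - 4695947 = 108953 - 4695947 = -4586994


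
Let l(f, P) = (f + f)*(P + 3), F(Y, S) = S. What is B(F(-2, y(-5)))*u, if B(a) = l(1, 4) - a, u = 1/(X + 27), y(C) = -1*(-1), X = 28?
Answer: 13/55 ≈ 0.23636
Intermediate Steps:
y(C) = 1
l(f, P) = 2*f*(3 + P) (l(f, P) = (2*f)*(3 + P) = 2*f*(3 + P))
u = 1/55 (u = 1/(28 + 27) = 1/55 ≈ 0.018182)
B(a) = 14 - a (B(a) = 2*1*(3 + 4) - a = 2*1*7 - a = 14 - a)
B(F(-2, y(-5)))*u = (14 - 1*1)*(1/55) = (14 - 1)*(1/55) = 13*(1/55) = 13/55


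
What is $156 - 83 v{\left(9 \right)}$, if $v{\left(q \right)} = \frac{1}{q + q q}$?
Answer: $\frac{13957}{90} \approx 155.08$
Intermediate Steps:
$v{\left(q \right)} = \frac{1}{q + q^{2}}$
$156 - 83 v{\left(9 \right)} = 156 - 83 \frac{1}{9 \left(1 + 9\right)} = 156 - 83 \frac{1}{9 \cdot 10} = 156 - 83 \cdot \frac{1}{9} \cdot \frac{1}{10} = 156 - \frac{83}{90} = \frac{13957}{90}$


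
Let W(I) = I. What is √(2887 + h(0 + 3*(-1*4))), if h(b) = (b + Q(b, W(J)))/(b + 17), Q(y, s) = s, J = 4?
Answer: 3*√8015/5 ≈ 53.716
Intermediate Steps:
h(b) = (4 + b)/(17 + b) (h(b) = (b + 4)/(b + 17) = (4 + b)/(17 + b))
√(2887 + h(0 + 3*(-1*4))) = √(2887 + (4 + (0 + 3*(-1*4)))/(17 + (0 + 3*(-1*4)))) = √(2887 + (4 + (0 + 3*(-4)))/(17 + (0 + 3*(-4)))) = √(2887 + (4 + (0 - 12))/(17 + (0 - 12))) = √(2887 + (4 - 12)/(17 - 12)) = √(2887 - 8/5) = √(14427/5) = 3*√8015/5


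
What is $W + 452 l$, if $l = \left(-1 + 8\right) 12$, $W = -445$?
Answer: $37523$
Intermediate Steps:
$l = 84$ ($l = 7 \cdot 12 = 84$)
$W + 452 l = -445 + 452 \cdot 84 = -445 + 37968 = 37523$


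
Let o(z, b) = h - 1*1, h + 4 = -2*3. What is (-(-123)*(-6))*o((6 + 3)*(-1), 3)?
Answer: 8118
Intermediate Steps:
h = -10 (h = -4 - 2*3 = -4 - 6 = -10)
o(z, b) = -11 (o(z, b) = -10 - 1*1 = -10 - 1 = -11)
(-(-123)*(-6))*o((6 + 3)*(-1), 3) = -(-123)*(-6)*(-11) = -41*18*(-11) = -738*(-11) = 8118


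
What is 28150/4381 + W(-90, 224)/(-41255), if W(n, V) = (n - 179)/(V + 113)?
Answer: 1161331747/180738155 ≈ 6.4255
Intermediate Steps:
W(n, V) = (-179 + n)/(113 + V)
28150/4381 + W(-90, 224)/(-41255) = 28150/4381 + ((-179 - 90)/(113 + 224))/(-41255) = 28150*(1/4381) + (-269/337)*(-1/41255) = 28150/4381 + ((1/337)*(-269))*(-1/41255) = 28150/4381 - 269/337*(-1/41255) = 28150/4381 + 269/13902935 = 1161331747/180738155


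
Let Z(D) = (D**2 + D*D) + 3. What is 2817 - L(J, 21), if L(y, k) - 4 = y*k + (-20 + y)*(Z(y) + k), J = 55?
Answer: -210932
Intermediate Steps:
Z(D) = 3 + 2*D**2 (Z(D) = (D**2 + D**2) + 3 = 2*D**2 + 3 = 3 + 2*D**2)
L(y, k) = 4 + k*y + (-20 + y)*(3 + k + 2*y**2) (L(y, k) = 4 + (y*k + (-20 + y)*((3 + 2*y**2) + k)) = 4 + (k*y + (-20 + y)*(3 + k + 2*y**2)) = 4 + k*y + (-20 + y)*(3 + k + 2*y**2))
2817 - L(J, 21) = 2817 - (-56 - 40*55**2 - 20*21 + 55*(3 + 2*55**2) + 2*21*55) = 2817 - (-56 - 40*3025 - 420 + 55*(3 + 2*3025) + 2310) = 2817 - (-56 - 121000 - 420 + 55*(3 + 6050) + 2310) = 2817 - (-56 - 121000 - 420 + 55*6053 + 2310) = 2817 - (-56 - 121000 - 420 + 332915 + 2310) = 2817 - 1*213749 = 2817 - 213749 = -210932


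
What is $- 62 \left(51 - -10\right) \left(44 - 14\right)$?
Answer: $-113460$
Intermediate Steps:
$- 62 \left(51 - -10\right) \left(44 - 14\right) = - 62 \left(51 + 10\right) 30 = \left(-62\right) 61 \cdot 30 = \left(-3782\right) 30 = -113460$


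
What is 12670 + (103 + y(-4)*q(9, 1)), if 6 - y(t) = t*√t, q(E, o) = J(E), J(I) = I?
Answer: 12827 + 72*I ≈ 12827.0 + 72.0*I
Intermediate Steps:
q(E, o) = E
y(t) = 6 - t^(3/2) (y(t) = 6 - t*√t = 6 - t^(3/2))
12670 + (103 + y(-4)*q(9, 1)) = 12670 + (103 + (6 - (-4)^(3/2))*9) = 12670 + (103 + (6 - (-8)*I)*9) = 12670 + (103 + (6 + 8*I)*9) = 12670 + (103 + (54 + 72*I)) = 12670 + (157 + 72*I) = 12827 + 72*I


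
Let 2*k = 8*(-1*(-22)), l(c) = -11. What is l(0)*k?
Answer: -968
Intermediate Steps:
k = 88 (k = (8*(-1*(-22)))/2 = (8*22)/2 = (½)*176 = 88)
l(0)*k = -11*88 = -968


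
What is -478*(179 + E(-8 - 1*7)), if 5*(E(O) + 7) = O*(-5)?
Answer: -89386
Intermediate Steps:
E(O) = -7 - O (E(O) = -7 + (O*(-5))/5 = -7 + (-5*O)/5 = -7 - O)
-478*(179 + E(-8 - 1*7)) = -478*(179 + (-7 - (-8 - 1*7))) = -478*(179 + (-7 - (-8 - 7))) = -478*(179 + (-7 - 1*(-15))) = -478*(179 + (-7 + 15)) = -478*(179 + 8) = -478*187 = -89386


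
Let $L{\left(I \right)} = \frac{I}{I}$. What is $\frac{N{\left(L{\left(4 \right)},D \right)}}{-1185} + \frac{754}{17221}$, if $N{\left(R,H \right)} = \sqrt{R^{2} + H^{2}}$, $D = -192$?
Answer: $\frac{754}{17221} - \frac{\sqrt{36865}}{1185} \approx -0.11824$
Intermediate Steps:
$L{\left(I \right)} = 1$
$N{\left(R,H \right)} = \sqrt{H^{2} + R^{2}}$
$\frac{N{\left(L{\left(4 \right)},D \right)}}{-1185} + \frac{754}{17221} = \frac{\sqrt{\left(-192\right)^{2} + 1^{2}}}{-1185} + \frac{754}{17221} = \sqrt{36864 + 1} \left(- \frac{1}{1185}\right) + 754 \cdot \frac{1}{17221} = \sqrt{36865} \left(- \frac{1}{1185}\right) + \frac{754}{17221} = - \frac{\sqrt{36865}}{1185} + \frac{754}{17221} = \frac{754}{17221} - \frac{\sqrt{36865}}{1185}$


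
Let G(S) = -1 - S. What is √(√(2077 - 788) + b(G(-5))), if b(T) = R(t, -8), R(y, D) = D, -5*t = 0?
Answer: √(-8 + √1289) ≈ 5.2823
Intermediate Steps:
t = 0 (t = -⅕*0 = 0)
b(T) = -8
√(√(2077 - 788) + b(G(-5))) = √(√(2077 - 788) - 8) = √(√1289 - 8) = √(-8 + √1289)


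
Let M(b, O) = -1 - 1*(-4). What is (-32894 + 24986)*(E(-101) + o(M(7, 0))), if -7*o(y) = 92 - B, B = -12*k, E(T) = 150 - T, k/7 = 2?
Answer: -11838276/7 ≈ -1.6912e+6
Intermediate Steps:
k = 14 (k = 7*2 = 14)
B = -168 (B = -12*14 = -168)
M(b, O) = 3 (M(b, O) = -1 + 4 = 3)
o(y) = -260/7 (o(y) = -(92 - 1*(-168))/7 = -(92 + 168)/7 = -⅐*260 = -260/7)
(-32894 + 24986)*(E(-101) + o(M(7, 0))) = (-32894 + 24986)*((150 - 1*(-101)) - 260/7) = -7908*((150 + 101) - 260/7) = -7908*(251 - 260/7) = -7908*1497/7 = -11838276/7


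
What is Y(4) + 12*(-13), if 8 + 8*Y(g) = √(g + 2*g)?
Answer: -157 + √3/4 ≈ -156.57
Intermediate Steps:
Y(g) = -1 + √3*√g/8 (Y(g) = -1 + √(g + 2*g)/8 = -1 + √(3*g)/8 = -1 + (√3*√g)/8 = -1 + √3*√g/8)
Y(4) + 12*(-13) = (-1 + √3*√4/8) + 12*(-13) = (-1 + (⅛)*√3*2) - 156 = (-1 + √3/4) - 156 = -157 + √3/4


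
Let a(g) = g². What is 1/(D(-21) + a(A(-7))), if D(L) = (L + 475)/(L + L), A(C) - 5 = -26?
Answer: 21/9034 ≈ 0.0023246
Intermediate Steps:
A(C) = -21 (A(C) = 5 - 26 = -21)
D(L) = (475 + L)/(2*L) (D(L) = (475 + L)/((2*L)) = (475 + L)*(1/(2*L)) = (475 + L)/(2*L))
1/(D(-21) + a(A(-7))) = 1/((½)*(475 - 21)/(-21) + (-21)²) = 1/((½)*(-1/21)*454 + 441) = 1/(-227/21 + 441) = 1/(9034/21) = 21/9034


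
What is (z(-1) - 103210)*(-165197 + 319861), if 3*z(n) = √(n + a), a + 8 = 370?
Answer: -47885675704/3 ≈ -1.5962e+10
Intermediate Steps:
a = 362 (a = -8 + 370 = 362)
z(n) = √(362 + n)/3 (z(n) = √(n + 362)/3 = √(362 + n)/3)
(z(-1) - 103210)*(-165197 + 319861) = (√(362 - 1)/3 - 103210)*(-165197 + 319861) = (√361/3 - 103210)*154664 = ((⅓)*19 - 103210)*154664 = (19/3 - 103210)*154664 = -309611/3*154664 = -47885675704/3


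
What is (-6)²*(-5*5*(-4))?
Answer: 3600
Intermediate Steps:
(-6)²*(-5*5*(-4)) = 36*(-25*(-4)) = 36*100 = 3600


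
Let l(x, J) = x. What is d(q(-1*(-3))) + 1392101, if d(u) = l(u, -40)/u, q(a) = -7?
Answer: 1392102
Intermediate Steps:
d(u) = 1 (d(u) = u/u = 1)
d(q(-1*(-3))) + 1392101 = 1 + 1392101 = 1392102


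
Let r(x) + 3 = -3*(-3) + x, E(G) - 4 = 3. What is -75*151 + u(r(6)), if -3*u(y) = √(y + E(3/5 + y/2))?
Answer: -11325 - √19/3 ≈ -11326.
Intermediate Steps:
E(G) = 7 (E(G) = 4 + 3 = 7)
r(x) = 6 + x (r(x) = -3 + (-3*(-3) + x) = -3 + (9 + x) = 6 + x)
u(y) = -√(7 + y)/3 (u(y) = -√(y + 7)/3 = -√(7 + y)/3)
-75*151 + u(r(6)) = -75*151 - √(7 + (6 + 6))/3 = -11325 - √(7 + 12)/3 = -11325 - √19/3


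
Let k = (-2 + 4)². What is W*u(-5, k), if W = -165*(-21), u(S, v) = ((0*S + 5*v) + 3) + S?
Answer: 62370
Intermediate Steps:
k = 4 (k = 2² = 4)
u(S, v) = 3 + S + 5*v (u(S, v) = ((0 + 5*v) + 3) + S = (5*v + 3) + S = (3 + 5*v) + S = 3 + S + 5*v)
W = 3465
W*u(-5, k) = 3465*(3 - 5 + 5*4) = 3465*(3 - 5 + 20) = 3465*18 = 62370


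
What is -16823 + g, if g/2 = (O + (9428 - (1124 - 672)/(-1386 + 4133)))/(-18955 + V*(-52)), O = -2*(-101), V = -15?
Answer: -839970200991/49926725 ≈ -16824.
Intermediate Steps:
O = 202
g = -52906316/49926725 (g = 2*((202 + (9428 - (1124 - 672)/(-1386 + 4133)))/(-18955 - 15*(-52))) = 2*((202 + (9428 - 452/2747))/(-18955 + 780)) = 2*((202 + (9428 - 452/2747))/(-18175)) = 2*((202 + (9428 - 1*452/2747))*(-1/18175)) = 2*((202 + (9428 - 452/2747))*(-1/18175)) = 2*((202 + 25898264/2747)*(-1/18175)) = 2*((26453158/2747)*(-1/18175)) = 2*(-26453158/49926725) = -52906316/49926725 ≈ -1.0597)
-16823 + g = -16823 - 52906316/49926725 = -839970200991/49926725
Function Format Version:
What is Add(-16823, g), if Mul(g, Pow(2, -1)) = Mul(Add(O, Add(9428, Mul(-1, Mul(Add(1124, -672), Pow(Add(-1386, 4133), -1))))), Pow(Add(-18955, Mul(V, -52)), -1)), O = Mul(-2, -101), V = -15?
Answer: Rational(-839970200991, 49926725) ≈ -16824.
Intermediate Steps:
O = 202
g = Rational(-52906316, 49926725) (g = Mul(2, Mul(Add(202, Add(9428, Mul(-1, Mul(Add(1124, -672), Pow(Add(-1386, 4133), -1))))), Pow(Add(-18955, Mul(-15, -52)), -1))) = Mul(2, Mul(Add(202, Add(9428, Mul(-1, Mul(452, Pow(2747, -1))))), Pow(Add(-18955, 780), -1))) = Mul(2, Mul(Add(202, Add(9428, Mul(-1, Mul(452, Rational(1, 2747))))), Pow(-18175, -1))) = Mul(2, Mul(Add(202, Add(9428, Mul(-1, Rational(452, 2747)))), Rational(-1, 18175))) = Mul(2, Mul(Add(202, Add(9428, Rational(-452, 2747))), Rational(-1, 18175))) = Mul(2, Mul(Add(202, Rational(25898264, 2747)), Rational(-1, 18175))) = Mul(2, Mul(Rational(26453158, 2747), Rational(-1, 18175))) = Mul(2, Rational(-26453158, 49926725)) = Rational(-52906316, 49926725) ≈ -1.0597)
Add(-16823, g) = Add(-16823, Rational(-52906316, 49926725)) = Rational(-839970200991, 49926725)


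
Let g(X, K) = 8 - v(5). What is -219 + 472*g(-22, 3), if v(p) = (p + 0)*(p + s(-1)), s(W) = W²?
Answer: -10603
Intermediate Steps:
v(p) = p*(1 + p) (v(p) = (p + 0)*(p + (-1)²) = p*(p + 1) = p*(1 + p))
g(X, K) = -22 (g(X, K) = 8 - 5*(1 + 5) = 8 - 5*6 = 8 - 1*30 = 8 - 30 = -22)
-219 + 472*g(-22, 3) = -219 + 472*(-22) = -219 - 10384 = -10603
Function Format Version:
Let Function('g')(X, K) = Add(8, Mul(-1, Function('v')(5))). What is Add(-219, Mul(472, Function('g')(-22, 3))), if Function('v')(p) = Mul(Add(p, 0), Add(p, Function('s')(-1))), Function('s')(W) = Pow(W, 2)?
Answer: -10603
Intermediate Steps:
Function('v')(p) = Mul(p, Add(1, p)) (Function('v')(p) = Mul(Add(p, 0), Add(p, Pow(-1, 2))) = Mul(p, Add(p, 1)) = Mul(p, Add(1, p)))
Function('g')(X, K) = -22 (Function('g')(X, K) = Add(8, Mul(-1, Mul(5, Add(1, 5)))) = Add(8, Mul(-1, Mul(5, 6))) = Add(8, Mul(-1, 30)) = Add(8, -30) = -22)
Add(-219, Mul(472, Function('g')(-22, 3))) = Add(-219, Mul(472, -22)) = Add(-219, -10384) = -10603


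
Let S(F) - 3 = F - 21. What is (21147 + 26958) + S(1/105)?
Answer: 5049136/105 ≈ 48087.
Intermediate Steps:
S(F) = -18 + F (S(F) = 3 + (F - 21) = 3 + (-21 + F) = -18 + F)
(21147 + 26958) + S(1/105) = (21147 + 26958) + (-18 + 1/105) = 48105 + (-18 + 1/105) = 48105 - 1889/105 = 5049136/105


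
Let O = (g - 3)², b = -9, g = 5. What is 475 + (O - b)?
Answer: 488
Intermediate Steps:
O = 4 (O = (5 - 3)² = 2² = 4)
475 + (O - b) = 475 + (4 - 1*(-9)) = 475 + (4 + 9) = 475 + 13 = 488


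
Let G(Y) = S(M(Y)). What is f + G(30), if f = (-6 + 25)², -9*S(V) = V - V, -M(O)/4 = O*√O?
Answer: 361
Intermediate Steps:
M(O) = -4*O^(3/2) (M(O) = -4*O*√O = -4*O^(3/2))
S(V) = 0 (S(V) = -(V - V)/9 = -⅑*0 = 0)
G(Y) = 0
f = 361 (f = 19² = 361)
f + G(30) = 361 + 0 = 361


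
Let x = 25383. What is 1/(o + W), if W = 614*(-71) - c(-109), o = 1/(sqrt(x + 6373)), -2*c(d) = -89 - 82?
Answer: -693543101/30293615880129 - sqrt(7939)/30293615880129 ≈ -2.2894e-5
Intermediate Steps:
c(d) = 171/2 (c(d) = -(-89 - 82)/2 = -1/2*(-171) = 171/2)
o = sqrt(7939)/15878 (o = 1/(sqrt(25383 + 6373)) = 1/(sqrt(31756)) = 1/(2*sqrt(7939)) = sqrt(7939)/15878 ≈ 0.0056116)
W = -87359/2 (W = 614*(-71) - 1*171/2 = -43594 - 171/2 = -87359/2 ≈ -43680.)
1/(o + W) = 1/(sqrt(7939)/15878 - 87359/2) = 1/(-87359/2 + sqrt(7939)/15878)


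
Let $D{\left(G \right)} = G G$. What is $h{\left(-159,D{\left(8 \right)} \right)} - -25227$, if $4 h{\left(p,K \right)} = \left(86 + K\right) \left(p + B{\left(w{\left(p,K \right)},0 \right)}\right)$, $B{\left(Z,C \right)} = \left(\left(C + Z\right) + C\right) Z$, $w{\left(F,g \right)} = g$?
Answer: $\frac{345729}{2} \approx 1.7286 \cdot 10^{5}$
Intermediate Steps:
$D{\left(G \right)} = G^{2}$
$B{\left(Z,C \right)} = Z \left(Z + 2 C\right)$ ($B{\left(Z,C \right)} = \left(Z + 2 C\right) Z = Z \left(Z + 2 C\right)$)
$h{\left(p,K \right)} = \frac{\left(86 + K\right) \left(p + K^{2}\right)}{4}$ ($h{\left(p,K \right)} = \frac{\left(86 + K\right) \left(p + K \left(K + 2 \cdot 0\right)\right)}{4} = \frac{\left(86 + K\right) \left(p + K \left(K + 0\right)\right)}{4} = \frac{\left(86 + K\right) \left(p + K K\right)}{4} = \frac{\left(86 + K\right) \left(p + K^{2}\right)}{4}$)
$h{\left(-159,D{\left(8 \right)} \right)} - -25227 = \left(\frac{\left(8^{2}\right)^{3}}{4} + \frac{43}{2} \left(-159\right) + \frac{43 \left(8^{2}\right)^{2}}{2} + \frac{1}{4} \cdot 8^{2} \left(-159\right)\right) - -25227 = \left(\frac{64^{3}}{4} - \frac{6837}{2} + \frac{43 \cdot 64^{2}}{2} + \frac{1}{4} \cdot 64 \left(-159\right)\right) + 25227 = \left(\frac{1}{4} \cdot 262144 - \frac{6837}{2} + \frac{43}{2} \cdot 4096 - 2544\right) + 25227 = \left(65536 - \frac{6837}{2} + 88064 - 2544\right) + 25227 = \frac{295275}{2} + 25227 = \frac{345729}{2}$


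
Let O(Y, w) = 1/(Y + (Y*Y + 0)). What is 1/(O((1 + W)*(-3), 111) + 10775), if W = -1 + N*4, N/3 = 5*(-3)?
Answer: 292140/3147808501 ≈ 9.2807e-5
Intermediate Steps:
N = -45 (N = 3*(5*(-3)) = 3*(-15) = -45)
W = -181 (W = -1 - 45*4 = -1 - 180 = -181)
O(Y, w) = 1/(Y + Y**2) (O(Y, w) = 1/(Y + (Y**2 + 0)) = 1/(Y + Y**2))
1/(O((1 + W)*(-3), 111) + 10775) = 1/(1/((((1 - 181)*(-3)))*(1 + (1 - 181)*(-3))) + 10775) = 1/(1/(((-180*(-3)))*(1 - 180*(-3))) + 10775) = 1/(1/(540*(1 + 540)) + 10775) = 1/((1/540)/541 + 10775) = 1/((1/540)*(1/541) + 10775) = 1/(1/292140 + 10775) = 1/(3147808501/292140) = 292140/3147808501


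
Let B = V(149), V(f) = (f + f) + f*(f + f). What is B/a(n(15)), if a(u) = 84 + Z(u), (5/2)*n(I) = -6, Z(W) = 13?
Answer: 44700/97 ≈ 460.82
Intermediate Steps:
n(I) = -12/5 (n(I) = (⅖)*(-6) = -12/5)
V(f) = 2*f + 2*f² (V(f) = 2*f + f*(2*f) = 2*f + 2*f²)
B = 44700 (B = 2*149*(1 + 149) = 2*149*150 = 44700)
a(u) = 97 (a(u) = 84 + 13 = 97)
B/a(n(15)) = 44700/97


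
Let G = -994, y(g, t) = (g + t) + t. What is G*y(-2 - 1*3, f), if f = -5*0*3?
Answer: 4970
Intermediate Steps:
f = 0 (f = 0*3 = 0)
y(g, t) = g + 2*t
G*y(-2 - 1*3, f) = -994*((-2 - 1*3) + 2*0) = -994*((-2 - 3) + 0) = -994*(-5 + 0) = -994*(-5) = 4970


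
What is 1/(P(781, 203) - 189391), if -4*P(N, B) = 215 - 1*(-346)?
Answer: -4/758125 ≈ -5.2762e-6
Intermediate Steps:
P(N, B) = -561/4 (P(N, B) = -(215 - 1*(-346))/4 = -(215 + 346)/4 = -¼*561 = -561/4)
1/(P(781, 203) - 189391) = 1/(-561/4 - 189391) = 1/(-758125/4) = -4/758125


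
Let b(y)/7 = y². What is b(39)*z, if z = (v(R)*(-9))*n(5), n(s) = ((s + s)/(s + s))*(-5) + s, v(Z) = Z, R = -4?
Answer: 0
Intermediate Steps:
b(y) = 7*y²
n(s) = -5 + s (n(s) = ((2*s)/((2*s)))*(-5) + s = ((2*s)*(1/(2*s)))*(-5) + s = 1*(-5) + s = -5 + s)
z = 0 (z = (-4*(-9))*(-5 + 5) = 36*0 = 0)
b(39)*z = (7*39²)*0 = (7*1521)*0 = 10647*0 = 0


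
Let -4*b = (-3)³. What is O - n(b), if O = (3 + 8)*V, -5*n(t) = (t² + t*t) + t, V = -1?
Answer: 343/40 ≈ 8.5750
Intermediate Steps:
b = 27/4 (b = -¼*(-3)³ = -¼*(-27) = 27/4 ≈ 6.7500)
n(t) = -2*t²/5 - t/5 (n(t) = -((t² + t*t) + t)/5 = -((t² + t²) + t)/5 = -(2*t² + t)/5 = -(t + 2*t²)/5 = -2*t²/5 - t/5)
O = -11 (O = (3 + 8)*(-1) = 11*(-1) = -11)
O - n(b) = -11 - (-1)*27*(1 + 2*(27/4))/(5*4) = -11 - (-1)*27*(1 + 27/2)/(5*4) = -11 - (-1)*27*29/(5*4*2) = -11 - 1*(-783/40) = -11 + 783/40 = 343/40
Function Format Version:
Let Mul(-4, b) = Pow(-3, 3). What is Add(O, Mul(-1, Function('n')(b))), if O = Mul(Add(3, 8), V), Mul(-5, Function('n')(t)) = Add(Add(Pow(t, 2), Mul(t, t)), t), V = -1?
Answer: Rational(343, 40) ≈ 8.5750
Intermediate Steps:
b = Rational(27, 4) (b = Mul(Rational(-1, 4), Pow(-3, 3)) = Mul(Rational(-1, 4), -27) = Rational(27, 4) ≈ 6.7500)
Function('n')(t) = Add(Mul(Rational(-2, 5), Pow(t, 2)), Mul(Rational(-1, 5), t)) (Function('n')(t) = Mul(Rational(-1, 5), Add(Add(Pow(t, 2), Mul(t, t)), t)) = Mul(Rational(-1, 5), Add(Add(Pow(t, 2), Pow(t, 2)), t)) = Mul(Rational(-1, 5), Add(Mul(2, Pow(t, 2)), t)) = Mul(Rational(-1, 5), Add(t, Mul(2, Pow(t, 2)))) = Add(Mul(Rational(-2, 5), Pow(t, 2)), Mul(Rational(-1, 5), t)))
O = -11 (O = Mul(Add(3, 8), -1) = Mul(11, -1) = -11)
Add(O, Mul(-1, Function('n')(b))) = Add(-11, Mul(-1, Mul(Rational(-1, 5), Rational(27, 4), Add(1, Mul(2, Rational(27, 4)))))) = Add(-11, Mul(-1, Mul(Rational(-1, 5), Rational(27, 4), Add(1, Rational(27, 2))))) = Add(-11, Mul(-1, Mul(Rational(-1, 5), Rational(27, 4), Rational(29, 2)))) = Add(-11, Mul(-1, Rational(-783, 40))) = Add(-11, Rational(783, 40)) = Rational(343, 40)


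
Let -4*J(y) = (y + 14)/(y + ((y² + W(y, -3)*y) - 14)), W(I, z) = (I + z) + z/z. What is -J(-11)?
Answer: 3/956 ≈ 0.0031381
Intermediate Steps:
W(I, z) = 1 + I + z (W(I, z) = (I + z) + 1 = 1 + I + z)
J(y) = -(14 + y)/(4*(-14 + y + y² + y*(-2 + y))) (J(y) = -(y + 14)/(4*(y + ((y² + (1 + y - 3)*y) - 14))) = -(14 + y)/(4*(y + ((y² + (-2 + y)*y) - 14))) = -(14 + y)/(4*(y + ((y² + y*(-2 + y)) - 14))) = -(14 + y)/(4*(y + (-14 + y² + y*(-2 + y)))) = -(14 + y)/(4*(-14 + y + y² + y*(-2 + y))))
-J(-11) = -(-14 - 1*(-11))/(4*(-14 - 1*(-11) + 2*(-11)²)) = -(-14 + 11)/(4*(-14 + 11 + 2*121)) = -(-3)/(4*(-14 + 11 + 242)) = -(-3)/(4*239) = -1*(-3/956) = 3/956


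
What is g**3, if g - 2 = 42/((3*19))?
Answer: 140608/6859 ≈ 20.500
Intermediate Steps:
g = 52/19 (g = 2 + 42/((3*19)) = 2 + 42/57 = 2 + 42*(1/57) = 2 + 14/19 = 52/19 ≈ 2.7368)
g**3 = (52/19)**3 = 140608/6859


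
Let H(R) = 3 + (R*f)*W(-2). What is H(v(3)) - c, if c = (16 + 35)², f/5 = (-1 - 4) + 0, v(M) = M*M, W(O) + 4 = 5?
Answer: -2823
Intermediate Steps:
W(O) = 1 (W(O) = -4 + 5 = 1)
v(M) = M²
f = -25 (f = 5*((-1 - 4) + 0) = 5*(-5 + 0) = 5*(-5) = -25)
H(R) = 3 - 25*R (H(R) = 3 + (R*(-25))*1 = 3 - 25*R*1 = 3 - 25*R)
c = 2601 (c = 51² = 2601)
H(v(3)) - c = (3 - 25*3²) - 1*2601 = (3 - 25*9) - 2601 = (3 - 225) - 2601 = -222 - 2601 = -2823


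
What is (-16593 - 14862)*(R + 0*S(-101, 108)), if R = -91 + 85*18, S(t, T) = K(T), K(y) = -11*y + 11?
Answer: -45263745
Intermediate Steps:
K(y) = 11 - 11*y
S(t, T) = 11 - 11*T
R = 1439 (R = -91 + 1530 = 1439)
(-16593 - 14862)*(R + 0*S(-101, 108)) = (-16593 - 14862)*(1439 + 0*(11 - 11*108)) = -31455*(1439 + 0*(11 - 1188)) = -31455*(1439 + 0*(-1177)) = -31455*(1439 + 0) = -31455*1439 = -45263745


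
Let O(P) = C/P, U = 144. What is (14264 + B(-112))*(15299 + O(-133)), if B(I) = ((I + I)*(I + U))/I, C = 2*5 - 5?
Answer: 29154069936/133 ≈ 2.1920e+8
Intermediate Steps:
C = 5 (C = 10 - 5 = 5)
O(P) = 5/P
B(I) = 288 + 2*I (B(I) = ((I + I)*(I + 144))/I = ((2*I)*(144 + I))/I = (2*I*(144 + I))/I = 288 + 2*I)
(14264 + B(-112))*(15299 + O(-133)) = (14264 + (288 + 2*(-112)))*(15299 + 5/(-133)) = (14264 + (288 - 224))*(15299 + 5*(-1/133)) = (14264 + 64)*(15299 - 5/133) = 14328*(2034762/133) = 29154069936/133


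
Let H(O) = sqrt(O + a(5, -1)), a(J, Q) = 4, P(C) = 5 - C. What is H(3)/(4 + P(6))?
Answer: sqrt(7)/3 ≈ 0.88192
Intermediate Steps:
H(O) = sqrt(4 + O) (H(O) = sqrt(O + 4) = sqrt(4 + O))
H(3)/(4 + P(6)) = sqrt(4 + 3)/(4 + (5 - 1*6)) = sqrt(7)/(4 + (5 - 6)) = sqrt(7)/(4 - 1) = sqrt(7)/3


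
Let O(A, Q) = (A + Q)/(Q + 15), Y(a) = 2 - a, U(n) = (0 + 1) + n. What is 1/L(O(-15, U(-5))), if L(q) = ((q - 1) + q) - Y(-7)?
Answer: -11/148 ≈ -0.074324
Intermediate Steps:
U(n) = 1 + n
O(A, Q) = (A + Q)/(15 + Q)
L(q) = -10 + 2*q (L(q) = ((q - 1) + q) - (2 - 1*(-7)) = ((-1 + q) + q) - (2 + 7) = (-1 + 2*q) - 1*9 = (-1 + 2*q) - 9 = -10 + 2*q)
1/L(O(-15, U(-5))) = 1/(-10 + 2*((-15 + (1 - 5))/(15 + (1 - 5)))) = 1/(-10 + 2*((-15 - 4)/(15 - 4))) = 1/(-10 + 2*(-19/11)) = 1/(-10 - 38/11) = 1/(-148/11) = -11/148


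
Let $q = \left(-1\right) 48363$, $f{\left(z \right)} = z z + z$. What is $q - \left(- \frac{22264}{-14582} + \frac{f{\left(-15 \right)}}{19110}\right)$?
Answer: $- \frac{1395171822}{28847} \approx -48365.0$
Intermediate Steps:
$f{\left(z \right)} = z + z^{2}$ ($f{\left(z \right)} = z^{2} + z = z + z^{2}$)
$q = -48363$
$q - \left(- \frac{22264}{-14582} + \frac{f{\left(-15 \right)}}{19110}\right) = -48363 - \left(- \frac{22264}{-14582} + \frac{\left(-15\right) \left(1 - 15\right)}{19110}\right) = -48363 - \left(\left(-22264\right) \left(- \frac{1}{14582}\right) + \left(-15\right) \left(-14\right) \frac{1}{19110}\right) = -48363 - \left(\frac{484}{317} + 210 \cdot \frac{1}{19110}\right) = -48363 - \left(\frac{484}{317} + \frac{1}{91}\right) = -48363 - \frac{44361}{28847} = - \frac{1395171822}{28847}$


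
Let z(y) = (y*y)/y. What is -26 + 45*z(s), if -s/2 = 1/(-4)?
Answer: -7/2 ≈ -3.5000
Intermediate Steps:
s = ½ (s = -2/(-4) = -2*(-1)/4 = -2*(-¼) = ½ ≈ 0.50000)
z(y) = y (z(y) = y²/y = y)
-26 + 45*z(s) = -26 + 45*(½) = -26 + 45/2 = -7/2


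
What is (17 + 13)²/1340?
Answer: 45/67 ≈ 0.67164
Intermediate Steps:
(17 + 13)²/1340 = 30²*(1/1340) = 900*(1/1340) = 45/67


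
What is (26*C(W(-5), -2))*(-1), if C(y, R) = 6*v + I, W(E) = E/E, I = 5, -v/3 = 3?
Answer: 1274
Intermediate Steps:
v = -9 (v = -3*3 = -9)
W(E) = 1
C(y, R) = -49 (C(y, R) = 6*(-9) + 5 = -54 + 5 = -49)
(26*C(W(-5), -2))*(-1) = (26*(-49))*(-1) = -1274*(-1) = 1274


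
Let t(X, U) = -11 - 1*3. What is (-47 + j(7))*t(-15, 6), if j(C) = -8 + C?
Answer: 672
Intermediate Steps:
t(X, U) = -14 (t(X, U) = -11 - 3 = -14)
(-47 + j(7))*t(-15, 6) = (-47 + (-8 + 7))*(-14) = (-47 - 1)*(-14) = -48*(-14) = 672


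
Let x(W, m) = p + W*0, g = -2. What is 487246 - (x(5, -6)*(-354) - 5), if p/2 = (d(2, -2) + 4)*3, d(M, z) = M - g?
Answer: 504243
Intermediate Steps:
d(M, z) = 2 + M (d(M, z) = M - 1*(-2) = M + 2 = 2 + M)
p = 48 (p = 2*(((2 + 2) + 4)*3) = 2*((4 + 4)*3) = 2*(8*3) = 2*24 = 48)
x(W, m) = 48 (x(W, m) = 48 + W*0 = 48 + 0 = 48)
487246 - (x(5, -6)*(-354) - 5) = 487246 - (48*(-354) - 5) = 487246 - (-16992 - 5) = 487246 - 1*(-16997) = 487246 + 16997 = 504243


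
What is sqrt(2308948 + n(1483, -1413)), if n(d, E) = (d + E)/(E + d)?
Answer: sqrt(2308949) ≈ 1519.5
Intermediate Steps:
n(d, E) = 1 (n(d, E) = (E + d)/(E + d) = 1)
sqrt(2308948 + n(1483, -1413)) = sqrt(2308948 + 1) = sqrt(2308949)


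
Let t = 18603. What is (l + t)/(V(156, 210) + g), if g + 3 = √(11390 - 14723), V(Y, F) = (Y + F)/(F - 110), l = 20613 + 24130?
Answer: 3167300/252533 - 158365000*I*√3333/8333589 ≈ 12.542 - 1097.1*I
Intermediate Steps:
l = 44743
V(Y, F) = (F + Y)/(-110 + F)
g = -3 + I*√3333 (g = -3 + √(11390 - 14723) = -3 + √(-3333) = -3 + I*√3333 ≈ -3.0 + 57.732*I)
(l + t)/(V(156, 210) + g) = (44743 + 18603)/((210 + 156)/(-110 + 210) + (-3 + I*√3333)) = 63346/(366/100 + (-3 + I*√3333)) = 63346/((1/100)*366 + (-3 + I*√3333)) = 63346/(183/50 + (-3 + I*√3333)) = 63346/(33/50 + I*√3333)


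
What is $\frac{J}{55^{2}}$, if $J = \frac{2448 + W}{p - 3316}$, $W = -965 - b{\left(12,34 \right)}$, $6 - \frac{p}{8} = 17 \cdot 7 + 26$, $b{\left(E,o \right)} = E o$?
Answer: $- \frac{43}{535788} \approx -8.0256 \cdot 10^{-5}$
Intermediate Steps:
$p = -1112$ ($p = 48 - 8 \left(17 \cdot 7 + 26\right) = 48 - 8 \left(119 + 26\right) = 48 - 1160 = -1112$)
$W = -1373$ ($W = -965 - 12 \cdot 34 = -965 - 408 = -1373$)
$J = - \frac{1075}{4428}$ ($J = \frac{2448 - 1373}{-1112 - 3316} = \frac{1075}{-4428} = 1075 \left(- \frac{1}{4428}\right) = - \frac{1075}{4428} \approx -0.24277$)
$\frac{J}{55^{2}} = - \frac{1075}{4428 \cdot 55^{2}} = - \frac{1075}{4428 \cdot 3025} = \left(- \frac{1075}{4428}\right) \frac{1}{3025} = - \frac{43}{535788}$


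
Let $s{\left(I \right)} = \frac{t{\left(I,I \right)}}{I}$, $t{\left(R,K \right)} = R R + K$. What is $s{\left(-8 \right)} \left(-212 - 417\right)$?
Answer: $4403$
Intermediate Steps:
$t{\left(R,K \right)} = K + R^{2}$ ($t{\left(R,K \right)} = R^{2} + K = K + R^{2}$)
$s{\left(I \right)} = \frac{I + I^{2}}{I}$
$s{\left(-8 \right)} \left(-212 - 417\right) = \left(1 - 8\right) \left(-212 - 417\right) = \left(-7\right) \left(-629\right) = 4403$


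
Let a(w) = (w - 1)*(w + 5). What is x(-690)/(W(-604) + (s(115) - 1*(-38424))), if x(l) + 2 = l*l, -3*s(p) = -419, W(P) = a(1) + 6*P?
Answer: 1428294/104819 ≈ 13.626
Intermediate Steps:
a(w) = (-1 + w)*(5 + w)
W(P) = 6*P (W(P) = (-5 + 1**2 + 4*1) + 6*P = (-5 + 1 + 4) + 6*P = 0 + 6*P = 6*P)
s(p) = 419/3 (s(p) = -1/3*(-419) = 419/3)
x(l) = -2 + l**2 (x(l) = -2 + l*l = -2 + l**2)
x(-690)/(W(-604) + (s(115) - 1*(-38424))) = (-2 + (-690)**2)/(6*(-604) + (419/3 - 1*(-38424))) = (-2 + 476100)/(-3624 + (419/3 + 38424)) = 476098/(-3624 + 115691/3) = 476098/(104819/3) = 476098*(3/104819) = 1428294/104819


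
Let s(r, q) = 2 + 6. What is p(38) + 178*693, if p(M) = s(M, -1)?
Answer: 123362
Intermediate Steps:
s(r, q) = 8
p(M) = 8
p(38) + 178*693 = 8 + 178*693 = 8 + 123354 = 123362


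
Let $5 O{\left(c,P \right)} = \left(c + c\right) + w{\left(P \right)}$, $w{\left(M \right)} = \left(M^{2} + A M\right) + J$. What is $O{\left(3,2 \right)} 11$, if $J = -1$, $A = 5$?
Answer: $\frac{209}{5} \approx 41.8$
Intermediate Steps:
$w{\left(M \right)} = -1 + M^{2} + 5 M$ ($w{\left(M \right)} = \left(M^{2} + 5 M\right) - 1 = -1 + M^{2} + 5 M$)
$O{\left(c,P \right)} = - \frac{1}{5} + P + \frac{P^{2}}{5} + \frac{2 c}{5}$ ($O{\left(c,P \right)} = \frac{\left(c + c\right) + \left(-1 + P^{2} + 5 P\right)}{5} = \frac{2 c + \left(-1 + P^{2} + 5 P\right)}{5} = \frac{-1 + P^{2} + 2 c + 5 P}{5} = - \frac{1}{5} + P + \frac{P^{2}}{5} + \frac{2 c}{5}$)
$O{\left(3,2 \right)} 11 = \left(- \frac{1}{5} + 2 + \frac{2^{2}}{5} + \frac{2}{5} \cdot 3\right) 11 = \left(- \frac{1}{5} + 2 + \frac{1}{5} \cdot 4 + \frac{6}{5}\right) 11 = \left(- \frac{1}{5} + 2 + \frac{4}{5} + \frac{6}{5}\right) 11 = \frac{19}{5} \cdot 11 = \frac{209}{5}$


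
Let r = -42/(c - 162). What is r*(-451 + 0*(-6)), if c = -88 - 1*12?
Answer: -9471/131 ≈ -72.298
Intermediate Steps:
c = -100 (c = -88 - 12 = -100)
r = 21/131 (r = -42/(-100 - 162) = -42/(-262) = -42*(-1/262) = 21/131 ≈ 0.16031)
r*(-451 + 0*(-6)) = 21*(-451 + 0*(-6))/131 = 21*(-451 + 0)/131 = (21/131)*(-451) = -9471/131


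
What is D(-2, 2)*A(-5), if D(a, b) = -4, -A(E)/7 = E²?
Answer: 700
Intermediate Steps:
A(E) = -7*E²
D(-2, 2)*A(-5) = -(-28)*(-5)² = -(-28)*25 = -4*(-175) = 700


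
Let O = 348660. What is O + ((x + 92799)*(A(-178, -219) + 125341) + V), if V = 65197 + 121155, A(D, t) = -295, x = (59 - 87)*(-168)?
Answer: 12192895150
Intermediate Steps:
x = 4704 (x = -28*(-168) = 4704)
V = 186352
O + ((x + 92799)*(A(-178, -219) + 125341) + V) = 348660 + ((4704 + 92799)*(-295 + 125341) + 186352) = 348660 + (97503*125046 + 186352) = 348660 + (12192360138 + 186352) = 348660 + 12192546490 = 12192895150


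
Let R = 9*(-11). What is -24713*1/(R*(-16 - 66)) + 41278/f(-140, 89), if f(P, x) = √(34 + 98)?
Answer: -24713/8118 + 20639*√33/33 ≈ 3589.7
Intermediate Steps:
R = -99
f(P, x) = 2*√33 (f(P, x) = √132 = 2*√33)
-24713*1/(R*(-16 - 66)) + 41278/f(-140, 89) = -24713*(-1/(99*(-16 - 66))) + 41278/((2*√33)) = -24713/((-82*(-99))) + 41278*(√33/66) = -24713/8118 + 20639*√33/33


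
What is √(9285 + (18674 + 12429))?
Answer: 2*√10097 ≈ 200.97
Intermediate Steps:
√(9285 + (18674 + 12429)) = √(9285 + 31103) = √40388 = 2*√10097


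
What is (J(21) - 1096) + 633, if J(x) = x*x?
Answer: -22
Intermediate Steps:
J(x) = x**2
(J(21) - 1096) + 633 = (21**2 - 1096) + 633 = (441 - 1096) + 633 = -655 + 633 = -22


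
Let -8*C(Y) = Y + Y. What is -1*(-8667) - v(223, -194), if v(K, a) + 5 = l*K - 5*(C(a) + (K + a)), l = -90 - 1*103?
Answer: 104197/2 ≈ 52099.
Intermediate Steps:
C(Y) = -Y/4 (C(Y) = -(Y + Y)/8 = -Y/4)
l = -193 (l = -90 - 103 = -193)
v(K, a) = -5 - 198*K - 15*a/4 (v(K, a) = -5 + (-193*K - 5*(-a/4 + (K + a))) = -5 + (-193*K - 5*(K + 3*a/4)) = -5 + (-193*K + (-5*K - 15*a/4)) = -5 + (-198*K - 15*a/4) = -5 - 198*K - 15*a/4)
-1*(-8667) - v(223, -194) = -1*(-8667) - (-5 - 198*223 - 15/4*(-194)) = 8667 - (-5 - 44154 + 1455/2) = 8667 - 1*(-86863/2) = 8667 + 86863/2 = 104197/2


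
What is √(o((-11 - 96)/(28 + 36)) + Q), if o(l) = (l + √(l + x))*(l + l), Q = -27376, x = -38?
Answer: √(-112109198 - 1712*I*√2539)/64 ≈ 0.063651 - 165.44*I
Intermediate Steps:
o(l) = 2*l*(l + √(-38 + l)) (o(l) = (l + √(l - 38))*(l + l) = (l + √(-38 + l))*(2*l) = 2*l*(l + √(-38 + l)))
√(o((-11 - 96)/(28 + 36)) + Q) = √(2*((-11 - 96)/(28 + 36))*((-11 - 96)/(28 + 36) + √(-38 + (-11 - 96)/(28 + 36))) - 27376) = √(2*(-107/64)*(-107/64 + √(-38 - 107/64)) - 27376) = √(2*(-107/64)*(-107/64 + √(-2539/64)) - 27376) = √(2*(-107/64)*(-107/64 + I*√2539/8) - 27376) = √((11449/2048 - 107*I*√2539/256) - 27376) = √(-56054599/2048 - 107*I*√2539/256)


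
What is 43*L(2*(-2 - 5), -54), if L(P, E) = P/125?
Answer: -602/125 ≈ -4.8160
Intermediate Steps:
L(P, E) = P/125 (L(P, E) = P*(1/125) = P/125)
43*L(2*(-2 - 5), -54) = 43*((2*(-2 - 5))/125) = 43*((2*(-7))/125) = 43*((1/125)*(-14)) = 43*(-14/125) = -602/125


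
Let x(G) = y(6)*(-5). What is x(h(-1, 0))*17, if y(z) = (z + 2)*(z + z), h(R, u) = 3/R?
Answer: -8160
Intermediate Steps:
y(z) = 2*z*(2 + z) (y(z) = (2 + z)*(2*z) = 2*z*(2 + z))
x(G) = -480 (x(G) = (2*6*(2 + 6))*(-5) = (2*6*8)*(-5) = 96*(-5) = -480)
x(h(-1, 0))*17 = -480*17 = -8160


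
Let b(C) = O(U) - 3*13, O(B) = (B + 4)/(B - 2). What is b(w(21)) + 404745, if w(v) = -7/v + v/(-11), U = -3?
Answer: 2023529/5 ≈ 4.0471e+5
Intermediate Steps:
O(B) = (4 + B)/(-2 + B)
w(v) = -7/v - v/11 (w(v) = -7/v + v*(-1/11) = -7/v - v/11)
b(C) = -196/5 (b(C) = (4 - 3)/(-2 - 3) - 3*13 = 1/(-5) - 39 = -⅕*1 - 39 = -⅕ - 39 = -196/5)
b(w(21)) + 404745 = -196/5 + 404745 = 2023529/5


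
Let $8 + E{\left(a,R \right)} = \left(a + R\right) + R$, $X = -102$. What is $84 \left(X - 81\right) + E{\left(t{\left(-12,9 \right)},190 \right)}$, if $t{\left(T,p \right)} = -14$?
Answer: $-15014$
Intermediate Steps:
$E{\left(a,R \right)} = -8 + a + 2 R$ ($E{\left(a,R \right)} = -8 + \left(\left(a + R\right) + R\right) = -8 + \left(\left(R + a\right) + R\right) = -8 + \left(a + 2 R\right) = -8 + a + 2 R$)
$84 \left(X - 81\right) + E{\left(t{\left(-12,9 \right)},190 \right)} = 84 \left(-102 - 81\right) - -358 = 84 \left(-183\right) - -358 = -15372 + 358 = -15014$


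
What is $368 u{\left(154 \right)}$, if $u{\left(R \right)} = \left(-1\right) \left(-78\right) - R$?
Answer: $-27968$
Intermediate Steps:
$u{\left(R \right)} = 78 - R$
$368 u{\left(154 \right)} = 368 \left(78 - 154\right) = 368 \left(-76\right) = -27968$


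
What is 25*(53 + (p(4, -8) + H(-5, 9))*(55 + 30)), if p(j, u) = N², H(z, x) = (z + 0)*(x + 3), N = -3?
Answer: -107050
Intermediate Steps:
H(z, x) = z*(3 + x)
p(j, u) = 9 (p(j, u) = (-3)² = 9)
25*(53 + (p(4, -8) + H(-5, 9))*(55 + 30)) = 25*(53 + (9 - 5*(3 + 9))*(55 + 30)) = 25*(53 + (9 - 5*12)*85) = 25*(53 + (9 - 60)*85) = 25*(53 - 51*85) = 25*(53 - 4335) = 25*(-4282) = -107050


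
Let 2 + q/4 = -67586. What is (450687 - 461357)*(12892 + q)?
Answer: 2747098200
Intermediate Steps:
q = -270352 (q = -8 + 4*(-67586) = -8 - 270344 = -270352)
(450687 - 461357)*(12892 + q) = (450687 - 461357)*(12892 - 270352) = -10670*(-257460) = 2747098200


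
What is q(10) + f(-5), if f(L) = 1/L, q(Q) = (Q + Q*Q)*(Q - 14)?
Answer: -2201/5 ≈ -440.20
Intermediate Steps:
q(Q) = (-14 + Q)*(Q + Q²) (q(Q) = (Q + Q²)*(-14 + Q) = (-14 + Q)*(Q + Q²))
q(10) + f(-5) = 10*(-14 + 10² - 13*10) + 1/(-5) = 10*(-14 + 100 - 130) - ⅕ = 10*(-44) - ⅕ = -440 - ⅕ = -2201/5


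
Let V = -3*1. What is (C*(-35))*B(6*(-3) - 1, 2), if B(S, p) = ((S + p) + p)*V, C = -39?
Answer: 61425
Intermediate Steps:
V = -3
B(S, p) = -6*p - 3*S (B(S, p) = ((S + p) + p)*(-3) = (S + 2*p)*(-3) = -6*p - 3*S)
(C*(-35))*B(6*(-3) - 1, 2) = (-39*(-35))*(-6*2 - 3*(6*(-3) - 1)) = 1365*(-12 - 3*(-18 - 1)) = 1365*(-12 - 3*(-19)) = 1365*(-12 + 57) = 1365*45 = 61425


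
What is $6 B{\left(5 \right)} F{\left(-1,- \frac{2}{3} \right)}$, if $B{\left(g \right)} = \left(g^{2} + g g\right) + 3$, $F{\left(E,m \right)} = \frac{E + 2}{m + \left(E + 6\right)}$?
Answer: $\frac{954}{13} \approx 73.385$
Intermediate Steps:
$F{\left(E,m \right)} = \frac{2 + E}{6 + E + m}$ ($F{\left(E,m \right)} = \frac{2 + E}{m + \left(6 + E\right)} = \frac{2 + E}{6 + E + m}$)
$B{\left(g \right)} = 3 + 2 g^{2}$ ($B{\left(g \right)} = \left(g^{2} + g^{2}\right) + 3 = 2 g^{2} + 3 = 3 + 2 g^{2}$)
$6 B{\left(5 \right)} F{\left(-1,- \frac{2}{3} \right)} = 6 \left(3 + 2 \cdot 5^{2}\right) \frac{2 - 1}{6 - 1 - \frac{2}{3}} = 6 \left(3 + 2 \cdot 25\right) \frac{1}{6 - 1 - \frac{2}{3}} \cdot 1 = 6 \left(3 + 50\right) \frac{1}{6 - 1 - \frac{2}{3}} \cdot 1 = 6 \cdot 53 \frac{1}{\frac{13}{3}} \cdot 1 = 318 \cdot \frac{3}{13} \cdot 1 = 318 \cdot \frac{3}{13} = \frac{954}{13}$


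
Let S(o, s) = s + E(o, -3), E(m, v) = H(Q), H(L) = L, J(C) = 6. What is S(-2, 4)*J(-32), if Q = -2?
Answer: 12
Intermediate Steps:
E(m, v) = -2
S(o, s) = -2 + s (S(o, s) = s - 2 = -2 + s)
S(-2, 4)*J(-32) = (-2 + 4)*6 = 2*6 = 12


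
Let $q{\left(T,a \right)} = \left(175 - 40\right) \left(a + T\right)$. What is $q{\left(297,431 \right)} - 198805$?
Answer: $-100525$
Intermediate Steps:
$q{\left(T,a \right)} = 135 T + 135 a$ ($q{\left(T,a \right)} = 135 \left(T + a\right) = 135 T + 135 a$)
$q{\left(297,431 \right)} - 198805 = \left(135 \cdot 297 + 135 \cdot 431\right) - 198805 = \left(40095 + 58185\right) - 198805 = 98280 - 198805 = -100525$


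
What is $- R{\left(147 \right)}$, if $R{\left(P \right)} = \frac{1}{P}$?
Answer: $- \frac{1}{147} \approx -0.0068027$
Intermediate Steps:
$- R{\left(147 \right)} = - \frac{1}{147}$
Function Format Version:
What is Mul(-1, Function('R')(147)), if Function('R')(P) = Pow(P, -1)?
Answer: Rational(-1, 147) ≈ -0.0068027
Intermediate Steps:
Mul(-1, Function('R')(147)) = Mul(-1, Pow(147, -1)) = Mul(-1, Rational(1, 147)) = Rational(-1, 147)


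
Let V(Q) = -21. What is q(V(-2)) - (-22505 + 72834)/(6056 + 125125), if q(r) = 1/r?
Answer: -132010/306089 ≈ -0.43128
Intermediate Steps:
q(V(-2)) - (-22505 + 72834)/(6056 + 125125) = 1/(-21) - (-22505 + 72834)/(6056 + 125125) = -1/21 - 50329/131181 = -132010/306089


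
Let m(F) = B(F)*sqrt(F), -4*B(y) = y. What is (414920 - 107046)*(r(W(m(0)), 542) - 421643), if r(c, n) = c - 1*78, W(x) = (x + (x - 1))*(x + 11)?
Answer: -129840317768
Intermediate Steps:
B(y) = -y/4
m(F) = -F**(3/2)/4 (m(F) = (-F/4)*sqrt(F) = -F**(3/2)/4)
W(x) = (-1 + 2*x)*(11 + x) (W(x) = (x + (-1 + x))*(11 + x) = (-1 + 2*x)*(11 + x))
r(c, n) = -78 + c (r(c, n) = c - 78 = -78 + c)
(414920 - 107046)*(r(W(m(0)), 542) - 421643) = (414920 - 107046)*((-78 + (-11 + 2*(-0**(3/2)/4)**2 + 21*(-0**(3/2)/4))) - 421643) = 307874*((-78 + (-11 + 2*(-1/4*0)**2 + 21*(-1/4*0))) - 421643) = 307874*((-78 + (-11 + 2*0**2 + 21*0)) - 421643) = 307874*((-78 + (-11 + 2*0 + 0)) - 421643) = 307874*((-78 + (-11 + 0 + 0)) - 421643) = 307874*((-78 - 11) - 421643) = 307874*(-89 - 421643) = 307874*(-421732) = -129840317768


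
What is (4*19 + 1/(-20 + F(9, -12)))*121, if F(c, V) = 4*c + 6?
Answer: 18403/2 ≈ 9201.5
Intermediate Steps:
F(c, V) = 6 + 4*c
(4*19 + 1/(-20 + F(9, -12)))*121 = (4*19 + 1/(-20 + (6 + 4*9)))*121 = (76 + 1/(-20 + (6 + 36)))*121 = (76 + 1/(-20 + 42))*121 = (76 + 1/22)*121 = (1673/22)*121 = 18403/2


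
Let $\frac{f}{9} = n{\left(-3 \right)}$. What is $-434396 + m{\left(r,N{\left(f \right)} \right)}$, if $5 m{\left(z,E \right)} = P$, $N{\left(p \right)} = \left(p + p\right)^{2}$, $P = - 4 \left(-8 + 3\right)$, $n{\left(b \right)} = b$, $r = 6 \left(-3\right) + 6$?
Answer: $-434392$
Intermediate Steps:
$r = -12$ ($r = -18 + 6 = -12$)
$P = 20$ ($P = - 4 \left(-5\right) = \left(-1\right) \left(-20\right) = 20$)
$f = -27$ ($f = 9 \left(-3\right) = -27$)
$N{\left(p \right)} = 4 p^{2}$ ($N{\left(p \right)} = \left(2 p\right)^{2} = 4 p^{2}$)
$m{\left(z,E \right)} = 4$ ($m{\left(z,E \right)} = \frac{1}{5} \cdot 20 = 4$)
$-434396 + m{\left(r,N{\left(f \right)} \right)} = -434396 + 4 = -434392$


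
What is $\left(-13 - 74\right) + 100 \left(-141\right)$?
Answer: $-14187$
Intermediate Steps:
$\left(-13 - 74\right) + 100 \left(-141\right) = -87 - 14100 = -14187$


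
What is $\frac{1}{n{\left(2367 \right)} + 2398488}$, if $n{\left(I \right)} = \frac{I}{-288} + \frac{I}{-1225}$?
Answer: $\frac{39200}{94020331681} \approx 4.1693 \cdot 10^{-7}$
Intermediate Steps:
$n{\left(I \right)} = - \frac{1513 I}{352800}$ ($n{\left(I \right)} = I \left(- \frac{1}{288}\right) + I \left(- \frac{1}{1225}\right) = - \frac{I}{288} - \frac{I}{1225} = - \frac{1513 I}{352800}$)
$\frac{1}{n{\left(2367 \right)} + 2398488} = \frac{1}{\left(- \frac{1513}{352800}\right) 2367 + 2398488} = \frac{1}{- \frac{397919}{39200} + 2398488} = \frac{1}{\frac{94020331681}{39200}} = \frac{39200}{94020331681}$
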